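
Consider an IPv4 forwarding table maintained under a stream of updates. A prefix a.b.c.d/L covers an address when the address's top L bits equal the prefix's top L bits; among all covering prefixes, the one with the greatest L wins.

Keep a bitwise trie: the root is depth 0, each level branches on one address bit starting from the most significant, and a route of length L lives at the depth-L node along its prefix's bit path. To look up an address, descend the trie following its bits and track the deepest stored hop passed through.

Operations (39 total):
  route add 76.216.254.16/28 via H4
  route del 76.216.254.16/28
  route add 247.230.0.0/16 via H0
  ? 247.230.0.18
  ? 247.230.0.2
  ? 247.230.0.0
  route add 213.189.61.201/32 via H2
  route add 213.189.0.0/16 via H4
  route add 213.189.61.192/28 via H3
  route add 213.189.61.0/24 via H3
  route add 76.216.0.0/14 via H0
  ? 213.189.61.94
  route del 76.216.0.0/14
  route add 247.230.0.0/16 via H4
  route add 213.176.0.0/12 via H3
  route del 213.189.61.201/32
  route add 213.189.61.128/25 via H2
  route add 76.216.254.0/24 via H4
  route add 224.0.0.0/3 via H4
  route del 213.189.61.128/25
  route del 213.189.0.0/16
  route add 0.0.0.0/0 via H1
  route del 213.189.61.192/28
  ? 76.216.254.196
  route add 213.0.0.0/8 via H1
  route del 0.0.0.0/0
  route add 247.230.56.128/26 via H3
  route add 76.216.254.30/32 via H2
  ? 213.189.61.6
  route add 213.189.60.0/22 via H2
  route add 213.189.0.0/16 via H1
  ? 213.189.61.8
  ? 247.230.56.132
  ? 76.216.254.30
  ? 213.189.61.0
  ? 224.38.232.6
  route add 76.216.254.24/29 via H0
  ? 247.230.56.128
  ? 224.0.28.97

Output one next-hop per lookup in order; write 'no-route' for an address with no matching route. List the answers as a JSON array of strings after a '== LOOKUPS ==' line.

Process each operation:
  add 76.216.254.16/28 -> H4 at depth 28
  del 76.216.254.16/28 (clear depth 28)
  add 247.230.0.0/16 -> H0 at depth 16
  lookup 247.230.0.18: bits 1111011111100110 walk d0:-→d1:-→d2:-→d3:-→d4:-→d5:-→d6:-→d7:-→d8:-→d9:-→d10:-→d11:-→d12:-→d13:-→d14:-→d15:-→d16:H0 -> H0
  lookup 247.230.0.2: bits 1111011111100110 walk d0:-→d1:-→d2:-→d3:-→d4:-→d5:-→d6:-→d7:-→d8:-→d9:-→d10:-→d11:-→d12:-→d13:-→d14:-→d15:-→d16:H0 -> H0
  lookup 247.230.0.0: bits 1111011111100110 walk d0:-→d1:-→d2:-→d3:-→d4:-→d5:-→d6:-→d7:-→d8:-→d9:-→d10:-→d11:-→d12:-→d13:-→d14:-→d15:-→d16:H0 -> H0
  add 213.189.61.201/32 -> H2 at depth 32
  add 213.189.0.0/16 -> H4 at depth 16
  add 213.189.61.192/28 -> H3 at depth 28
  add 213.189.61.0/24 -> H3 at depth 24
  add 76.216.0.0/14 -> H0 at depth 14
  lookup 213.189.61.94: bits 110101011011110100111101 walk d0:-→d1:-→d2:-→d3:-→d4:-→d5:-→d6:-→d7:-→d8:-→d9:-→d10:-→d11:-→d12:-→d13:-→d14:-→d15:-→d16:H4→d17:-→d18:-→d19:-→d20:-→d21:-→d22:-→d23:-→d24:H3 -> H3
  del 76.216.0.0/14 (clear depth 14)
  add 247.230.0.0/16 -> H4 at depth 16
  add 213.176.0.0/12 -> H3 at depth 12
  del 213.189.61.201/32 (clear depth 32)
  add 213.189.61.128/25 -> H2 at depth 25
  add 76.216.254.0/24 -> H4 at depth 24
  add 224.0.0.0/3 -> H4 at depth 3
  del 213.189.61.128/25 (clear depth 25)
  del 213.189.0.0/16 (clear depth 16)
  add 0.0.0.0/0 -> H1 at depth 0
  del 213.189.61.192/28 (clear depth 28)
  lookup 76.216.254.196: bits 010011001101100011111110 walk d0:H1→d1:-→d2:-→d3:-→d4:-→d5:-→d6:-→d7:-→d8:-→d9:-→d10:-→d11:-→d12:-→d13:-→d14:-→d15:-→d16:-→d17:-→d18:-→d19:-→d20:-→d21:-→d22:-→d23:-→d24:H4 -> H4
  add 213.0.0.0/8 -> H1 at depth 8
  del 0.0.0.0/0 (clear depth 0)
  add 247.230.56.128/26 -> H3 at depth 26
  add 76.216.254.30/32 -> H2 at depth 32
  lookup 213.189.61.6: bits 110101011011110100111101 walk d0:-→d1:-→d2:-→d3:-→d4:-→d5:-→d6:-→d7:-→d8:H1→d9:-→d10:-→d11:-→d12:H3→d13:-→d14:-→d15:-→d16:-→d17:-→d18:-→d19:-→d20:-→d21:-→d22:-→d23:-→d24:H3 -> H3
  add 213.189.60.0/22 -> H2 at depth 22
  add 213.189.0.0/16 -> H1 at depth 16
  lookup 213.189.61.8: bits 110101011011110100111101 walk d0:-→d1:-→d2:-→d3:-→d4:-→d5:-→d6:-→d7:-→d8:H1→d9:-→d10:-→d11:-→d12:H3→d13:-→d14:-→d15:-→d16:H1→d17:-→d18:-→d19:-→d20:-→d21:-→d22:H2→d23:-→d24:H3 -> H3
  lookup 247.230.56.132: bits 11110111111001100011100010 walk d0:-→d1:-→d2:-→d3:H4→d4:-→d5:-→d6:-→d7:-→d8:-→d9:-→d10:-→d11:-→d12:-→d13:-→d14:-→d15:-→d16:H4→d17:-→d18:-→d19:-→d20:-→d21:-→d22:-→d23:-→d24:-→d25:-→d26:H3 -> H3
  lookup 76.216.254.30: bits 01001100110110001111111000011110 walk d0:-→d1:-→d2:-→d3:-→d4:-→d5:-→d6:-→d7:-→d8:-→d9:-→d10:-→d11:-→d12:-→d13:-→d14:-→d15:-→d16:-→d17:-→d18:-→d19:-→d20:-→d21:-→d22:-→d23:-→d24:H4→d25:-→d26:-→d27:-→d28:-→d29:-→d30:-→d31:-→d32:H2 -> H2
  lookup 213.189.61.0: bits 110101011011110100111101 walk d0:-→d1:-→d2:-→d3:-→d4:-→d5:-→d6:-→d7:-→d8:H1→d9:-→d10:-→d11:-→d12:H3→d13:-→d14:-→d15:-→d16:H1→d17:-→d18:-→d19:-→d20:-→d21:-→d22:H2→d23:-→d24:H3 -> H3
  lookup 224.38.232.6: bits 111 walk d0:-→d1:-→d2:-→d3:H4 -> H4
  add 76.216.254.24/29 -> H0 at depth 29
  lookup 247.230.56.128: bits 11110111111001100011100010 walk d0:-→d1:-→d2:-→d3:H4→d4:-→d5:-→d6:-→d7:-→d8:-→d9:-→d10:-→d11:-→d12:-→d13:-→d14:-→d15:-→d16:H4→d17:-→d18:-→d19:-→d20:-→d21:-→d22:-→d23:-→d24:-→d25:-→d26:H3 -> H3
  lookup 224.0.28.97: bits 111 walk d0:-→d1:-→d2:-→d3:H4 -> H4

== LOOKUPS ==
["H0","H0","H0","H3","H4","H3","H3","H3","H2","H3","H4","H3","H4"]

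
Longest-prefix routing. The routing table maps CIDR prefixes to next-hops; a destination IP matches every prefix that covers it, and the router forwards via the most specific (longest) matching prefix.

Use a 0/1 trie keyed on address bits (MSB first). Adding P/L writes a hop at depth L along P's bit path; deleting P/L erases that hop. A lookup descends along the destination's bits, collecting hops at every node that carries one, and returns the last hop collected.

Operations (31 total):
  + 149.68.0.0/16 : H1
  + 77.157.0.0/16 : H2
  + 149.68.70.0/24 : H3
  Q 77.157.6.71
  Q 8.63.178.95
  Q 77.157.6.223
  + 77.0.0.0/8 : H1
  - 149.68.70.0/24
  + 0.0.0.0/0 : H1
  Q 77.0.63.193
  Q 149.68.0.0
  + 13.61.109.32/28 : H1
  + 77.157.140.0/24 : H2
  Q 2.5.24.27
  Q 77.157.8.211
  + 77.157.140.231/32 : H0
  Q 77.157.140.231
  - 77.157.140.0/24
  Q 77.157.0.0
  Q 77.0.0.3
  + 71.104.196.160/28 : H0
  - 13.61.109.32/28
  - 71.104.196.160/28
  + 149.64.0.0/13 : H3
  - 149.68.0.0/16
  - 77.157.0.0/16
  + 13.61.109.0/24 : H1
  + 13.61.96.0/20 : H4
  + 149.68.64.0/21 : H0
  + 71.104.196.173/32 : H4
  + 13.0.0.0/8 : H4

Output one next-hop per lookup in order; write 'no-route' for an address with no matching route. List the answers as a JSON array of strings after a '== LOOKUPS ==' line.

Apply in order:
  add 149.68.0.0/16 -> H1 at depth 16
  add 77.157.0.0/16 -> H2 at depth 16
  add 149.68.70.0/24 -> H3 at depth 24
  ? 77.157.6.71  path d0:-→d1:-→d2:-→d3:-→d4:-→d5:-→d6:-→d7:-→d8:-→d9:-→d10:-→d11:-→d12:-→d13:-→d14:-→d15:-→d16:H2  best=H2
  ? 8.63.178.95  path d0:-→d1:-  best=no-route
  ? 77.157.6.223  path d0:-→d1:-→d2:-→d3:-→d4:-→d5:-→d6:-→d7:-→d8:-→d9:-→d10:-→d11:-→d12:-→d13:-→d14:-→d15:-→d16:H2  best=H2
  add 77.0.0.0/8 -> H1 at depth 8
  del 149.68.70.0/24 (clear depth 24)
  add 0.0.0.0/0 -> H1 at depth 0
  ? 77.0.63.193  path d0:H1→d1:-→d2:-→d3:-→d4:-→d5:-→d6:-→d7:-→d8:H1  best=H1
  ? 149.68.0.0  path d0:H1→d1:-→d2:-→d3:-→d4:-→d5:-→d6:-→d7:-→d8:-→d9:-→d10:-→d11:-→d12:-→d13:-→d14:-→d15:-→d16:H1→d17:-  best=H1
  add 13.61.109.32/28 -> H1 at depth 28
  add 77.157.140.0/24 -> H2 at depth 24
  ? 2.5.24.27  path d0:H1→d1:-→d2:-→d3:-→d4:-  best=H1
  ? 77.157.8.211  path d0:H1→d1:-→d2:-→d3:-→d4:-→d5:-→d6:-→d7:-→d8:H1→d9:-→d10:-→d11:-→d12:-→d13:-→d14:-→d15:-→d16:H2  best=H2
  add 77.157.140.231/32 -> H0 at depth 32
  ? 77.157.140.231  path d0:H1→d1:-→d2:-→d3:-→d4:-→d5:-→d6:-→d7:-→d8:H1→d9:-→d10:-→d11:-→d12:-→d13:-→d14:-→d15:-→d16:H2→d17:-→d18:-→d19:-→d20:-→d21:-→d22:-→d23:-→d24:H2→d25:-→d26:-→d27:-→d28:-→d29:-→d30:-→d31:-→d32:H0  best=H0
  del 77.157.140.0/24 (clear depth 24)
  ? 77.157.0.0  path d0:H1→d1:-→d2:-→d3:-→d4:-→d5:-→d6:-→d7:-→d8:H1→d9:-→d10:-→d11:-→d12:-→d13:-→d14:-→d15:-→d16:H2  best=H2
  ? 77.0.0.3  path d0:H1→d1:-→d2:-→d3:-→d4:-→d5:-→d6:-→d7:-→d8:H1  best=H1
  add 71.104.196.160/28 -> H0 at depth 28
  del 13.61.109.32/28 (clear depth 28)
  del 71.104.196.160/28 (clear depth 28)
  add 149.64.0.0/13 -> H3 at depth 13
  del 149.68.0.0/16 (clear depth 16)
  del 77.157.0.0/16 (clear depth 16)
  add 13.61.109.0/24 -> H1 at depth 24
  add 13.61.96.0/20 -> H4 at depth 20
  add 149.68.64.0/21 -> H0 at depth 21
  add 71.104.196.173/32 -> H4 at depth 32
  add 13.0.0.0/8 -> H4 at depth 8

== LOOKUPS ==
["H2","no-route","H2","H1","H1","H1","H2","H0","H2","H1"]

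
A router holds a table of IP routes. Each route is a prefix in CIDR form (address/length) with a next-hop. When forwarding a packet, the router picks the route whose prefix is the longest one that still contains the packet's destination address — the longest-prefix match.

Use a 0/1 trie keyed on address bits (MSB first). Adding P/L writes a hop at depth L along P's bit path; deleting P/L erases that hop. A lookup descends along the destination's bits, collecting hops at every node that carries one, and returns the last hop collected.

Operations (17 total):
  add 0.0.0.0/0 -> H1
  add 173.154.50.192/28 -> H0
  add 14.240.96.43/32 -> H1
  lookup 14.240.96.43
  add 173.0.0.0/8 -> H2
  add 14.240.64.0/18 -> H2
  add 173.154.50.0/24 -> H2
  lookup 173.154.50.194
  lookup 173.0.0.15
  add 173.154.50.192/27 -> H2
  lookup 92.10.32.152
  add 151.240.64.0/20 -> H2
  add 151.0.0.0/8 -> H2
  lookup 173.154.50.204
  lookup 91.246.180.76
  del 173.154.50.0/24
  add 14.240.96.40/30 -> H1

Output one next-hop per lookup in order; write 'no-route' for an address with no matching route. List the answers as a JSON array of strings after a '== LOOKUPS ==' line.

Process each operation:
  add 0.0.0.0/0 -> H1 at depth 0
  add 173.154.50.192/28 -> H0 at depth 28
  add 14.240.96.43/32 -> H1 at depth 32
  lookup 14.240.96.43: bits 00001110111100000110000000101011 walk d0:H1→d1:-→d2:-→d3:-→d4:-→d5:-→d6:-→d7:-→d8:-→d9:-→d10:-→d11:-→d12:-→d13:-→d14:-→d15:-→d16:-→d17:-→d18:-→d19:-→d20:-→d21:-→d22:-→d23:-→d24:-→d25:-→d26:-→d27:-→d28:-→d29:-→d30:-→d31:-→d32:H1 -> H1
  add 173.0.0.0/8 -> H2 at depth 8
  add 14.240.64.0/18 -> H2 at depth 18
  add 173.154.50.0/24 -> H2 at depth 24
  lookup 173.154.50.194: bits 1010110110011010001100101100 walk d0:H1→d1:-→d2:-→d3:-→d4:-→d5:-→d6:-→d7:-→d8:H2→d9:-→d10:-→d11:-→d12:-→d13:-→d14:-→d15:-→d16:-→d17:-→d18:-→d19:-→d20:-→d21:-→d22:-→d23:-→d24:H2→d25:-→d26:-→d27:-→d28:H0 -> H0
  lookup 173.0.0.15: bits 10101101 walk d0:H1→d1:-→d2:-→d3:-→d4:-→d5:-→d6:-→d7:-→d8:H2 -> H2
  add 173.154.50.192/27 -> H2 at depth 27
  lookup 92.10.32.152: bits 0 walk d0:H1→d1:- -> H1
  add 151.240.64.0/20 -> H2 at depth 20
  add 151.0.0.0/8 -> H2 at depth 8
  lookup 173.154.50.204: bits 1010110110011010001100101100 walk d0:H1→d1:-→d2:-→d3:-→d4:-→d5:-→d6:-→d7:-→d8:H2→d9:-→d10:-→d11:-→d12:-→d13:-→d14:-→d15:-→d16:-→d17:-→d18:-→d19:-→d20:-→d21:-→d22:-→d23:-→d24:H2→d25:-→d26:-→d27:H2→d28:H0 -> H0
  lookup 91.246.180.76: bits 0 walk d0:H1→d1:- -> H1
  del 173.154.50.0/24 (clear depth 24)
  add 14.240.96.40/30 -> H1 at depth 30

== LOOKUPS ==
["H1","H0","H2","H1","H0","H1"]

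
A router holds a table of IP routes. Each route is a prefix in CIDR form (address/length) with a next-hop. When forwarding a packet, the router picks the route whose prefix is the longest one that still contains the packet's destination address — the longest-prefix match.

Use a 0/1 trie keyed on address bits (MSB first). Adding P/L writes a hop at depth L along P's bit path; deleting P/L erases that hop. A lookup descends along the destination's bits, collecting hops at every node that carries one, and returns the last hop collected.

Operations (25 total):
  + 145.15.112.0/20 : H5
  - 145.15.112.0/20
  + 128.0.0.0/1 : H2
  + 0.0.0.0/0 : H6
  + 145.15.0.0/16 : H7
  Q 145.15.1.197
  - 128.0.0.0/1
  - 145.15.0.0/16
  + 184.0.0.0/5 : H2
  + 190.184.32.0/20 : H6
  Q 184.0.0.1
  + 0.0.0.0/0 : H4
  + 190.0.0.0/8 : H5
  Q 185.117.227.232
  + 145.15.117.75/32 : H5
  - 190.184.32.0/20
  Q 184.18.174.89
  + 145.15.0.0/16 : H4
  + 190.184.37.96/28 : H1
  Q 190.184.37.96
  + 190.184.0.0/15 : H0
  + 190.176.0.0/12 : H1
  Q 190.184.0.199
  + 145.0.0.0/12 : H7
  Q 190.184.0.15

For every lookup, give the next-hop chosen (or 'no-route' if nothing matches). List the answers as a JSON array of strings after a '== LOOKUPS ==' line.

Apply in order:
  + 145.15.112.0/20 (H5) depth=20
  del 145.15.112.0/20 (clear depth 20)
  + 128.0.0.0/1 (H2) depth=1
  + 0.0.0.0/0 (H6) depth=0
  + 145.15.0.0/16 (H7) depth=16
  ? 145.15.1.197  path d0:H6→d1:H2→d2:-→d3:-→d4:-→d5:-→d6:-→d7:-→d8:-→d9:-→d10:-→d11:-→d12:-→d13:-→d14:-→d15:-→d16:H7→d17:-  best=H7
  del 128.0.0.0/1 (clear depth 1)
  del 145.15.0.0/16 (clear depth 16)
  + 184.0.0.0/5 (H2) depth=5
  + 190.184.32.0/20 (H6) depth=20
  ? 184.0.0.1  path d0:H6→d1:-→d2:-→d3:-→d4:-→d5:H2  best=H2
  + 0.0.0.0/0 (H4) depth=0
  + 190.0.0.0/8 (H5) depth=8
  ? 185.117.227.232  path d0:H4→d1:-→d2:-→d3:-→d4:-→d5:H2  best=H2
  + 145.15.117.75/32 (H5) depth=32
  del 190.184.32.0/20 (clear depth 20)
  ? 184.18.174.89  path d0:H4→d1:-→d2:-→d3:-→d4:-→d5:H2  best=H2
  + 145.15.0.0/16 (H4) depth=16
  + 190.184.37.96/28 (H1) depth=28
  ? 190.184.37.96  path d0:H4→d1:-→d2:-→d3:-→d4:-→d5:H2→d6:-→d7:-→d8:H5→d9:-→d10:-→d11:-→d12:-→d13:-→d14:-→d15:-→d16:-→d17:-→d18:-→d19:-→d20:-→d21:-→d22:-→d23:-→d24:-→d25:-→d26:-→d27:-→d28:H1  best=H1
  + 190.184.0.0/15 (H0) depth=15
  + 190.176.0.0/12 (H1) depth=12
  ? 190.184.0.199  path d0:H4→d1:-→d2:-→d3:-→d4:-→d5:H2→d6:-→d7:-→d8:H5→d9:-→d10:-→d11:-→d12:H1→d13:-→d14:-→d15:H0→d16:-→d17:-→d18:-  best=H0
  + 145.0.0.0/12 (H7) depth=12
  ? 190.184.0.15  path d0:H4→d1:-→d2:-→d3:-→d4:-→d5:H2→d6:-→d7:-→d8:H5→d9:-→d10:-→d11:-→d12:H1→d13:-→d14:-→d15:H0→d16:-→d17:-→d18:-  best=H0

== LOOKUPS ==
["H7","H2","H2","H2","H1","H0","H0"]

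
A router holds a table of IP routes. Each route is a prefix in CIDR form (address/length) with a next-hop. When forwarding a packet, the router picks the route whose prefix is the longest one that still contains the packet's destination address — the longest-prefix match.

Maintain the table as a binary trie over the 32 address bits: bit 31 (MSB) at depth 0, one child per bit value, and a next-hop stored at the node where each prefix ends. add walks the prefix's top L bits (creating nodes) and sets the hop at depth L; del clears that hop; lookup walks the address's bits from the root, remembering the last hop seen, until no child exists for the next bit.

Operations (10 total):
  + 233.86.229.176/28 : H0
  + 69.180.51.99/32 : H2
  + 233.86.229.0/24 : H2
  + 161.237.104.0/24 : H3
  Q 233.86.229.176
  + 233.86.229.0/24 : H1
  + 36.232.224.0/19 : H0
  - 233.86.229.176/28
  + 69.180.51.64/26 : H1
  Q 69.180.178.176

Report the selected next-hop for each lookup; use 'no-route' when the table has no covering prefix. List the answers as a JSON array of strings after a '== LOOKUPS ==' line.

Apply in order:
  add 233.86.229.176/28 -> H0 at depth 28
  add 69.180.51.99/32 -> H2 at depth 32
  add 233.86.229.0/24 -> H2 at depth 24
  add 161.237.104.0/24 -> H3 at depth 24
  lookup 233.86.229.176: bits 1110100101010110111001011011 walk d0:-→d1:-→d2:-→d3:-→d4:-→d5:-→d6:-→d7:-→d8:-→d9:-→d10:-→d11:-→d12:-→d13:-→d14:-→d15:-→d16:-→d17:-→d18:-→d19:-→d20:-→d21:-→d22:-→d23:-→d24:H2→d25:-→d26:-→d27:-→d28:H0 -> H0
  add 233.86.229.0/24 -> H1 at depth 24
  add 36.232.224.0/19 -> H0 at depth 19
  - 233.86.229.176/28 clear@28
  add 69.180.51.64/26 -> H1 at depth 26
  lookup 69.180.178.176: bits 0100010110110100 walk d0:-→d1:-→d2:-→d3:-→d4:-→d5:-→d6:-→d7:-→d8:-→d9:-→d10:-→d11:-→d12:-→d13:-→d14:-→d15:-→d16:- -> no-route

== LOOKUPS ==
["H0","no-route"]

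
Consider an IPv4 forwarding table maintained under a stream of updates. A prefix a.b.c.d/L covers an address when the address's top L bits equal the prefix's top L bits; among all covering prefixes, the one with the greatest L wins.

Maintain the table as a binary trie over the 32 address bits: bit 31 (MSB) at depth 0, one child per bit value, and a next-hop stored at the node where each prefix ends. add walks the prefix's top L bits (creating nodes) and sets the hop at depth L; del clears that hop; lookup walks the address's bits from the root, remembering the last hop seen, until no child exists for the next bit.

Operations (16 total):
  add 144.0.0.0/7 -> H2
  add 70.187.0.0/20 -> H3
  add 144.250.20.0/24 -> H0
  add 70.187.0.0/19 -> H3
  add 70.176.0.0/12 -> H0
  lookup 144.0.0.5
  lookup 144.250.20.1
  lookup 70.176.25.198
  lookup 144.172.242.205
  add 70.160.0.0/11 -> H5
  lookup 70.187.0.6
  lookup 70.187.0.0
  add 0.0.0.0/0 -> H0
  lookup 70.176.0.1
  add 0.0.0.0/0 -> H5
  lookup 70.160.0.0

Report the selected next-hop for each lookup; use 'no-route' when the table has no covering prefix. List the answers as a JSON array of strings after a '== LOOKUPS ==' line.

Process each operation:
  + 144.0.0.0/7 (H2) depth=7
  + 70.187.0.0/20 (H3) depth=20
  + 144.250.20.0/24 (H0) depth=24
  + 70.187.0.0/19 (H3) depth=19
  + 70.176.0.0/12 (H0) depth=12
  ? 144.0.0.5  path d0:-→d1:-→d2:-→d3:-→d4:-→d5:-→d6:-→d7:H2→d8:-  best=H2
  ? 144.250.20.1  path d0:-→d1:-→d2:-→d3:-→d4:-→d5:-→d6:-→d7:H2→d8:-→d9:-→d10:-→d11:-→d12:-→d13:-→d14:-→d15:-→d16:-→d17:-→d18:-→d19:-→d20:-→d21:-→d22:-→d23:-→d24:H0  best=H0
  ? 70.176.25.198  path d0:-→d1:-→d2:-→d3:-→d4:-→d5:-→d6:-→d7:-→d8:-→d9:-→d10:-→d11:-→d12:H0  best=H0
  ? 144.172.242.205  path d0:-→d1:-→d2:-→d3:-→d4:-→d5:-→d6:-→d7:H2→d8:-→d9:-  best=H2
  + 70.160.0.0/11 (H5) depth=11
  ? 70.187.0.6  path d0:-→d1:-→d2:-→d3:-→d4:-→d5:-→d6:-→d7:-→d8:-→d9:-→d10:-→d11:H5→d12:H0→d13:-→d14:-→d15:-→d16:-→d17:-→d18:-→d19:H3→d20:H3  best=H3
  ? 70.187.0.0  path d0:-→d1:-→d2:-→d3:-→d4:-→d5:-→d6:-→d7:-→d8:-→d9:-→d10:-→d11:H5→d12:H0→d13:-→d14:-→d15:-→d16:-→d17:-→d18:-→d19:H3→d20:H3  best=H3
  + 0.0.0.0/0 (H0) depth=0
  ? 70.176.0.1  path d0:H0→d1:-→d2:-→d3:-→d4:-→d5:-→d6:-→d7:-→d8:-→d9:-→d10:-→d11:H5→d12:H0  best=H0
  + 0.0.0.0/0 (H5) depth=0
  ? 70.160.0.0  path d0:H5→d1:-→d2:-→d3:-→d4:-→d5:-→d6:-→d7:-→d8:-→d9:-→d10:-→d11:H5  best=H5

== LOOKUPS ==
["H2","H0","H0","H2","H3","H3","H0","H5"]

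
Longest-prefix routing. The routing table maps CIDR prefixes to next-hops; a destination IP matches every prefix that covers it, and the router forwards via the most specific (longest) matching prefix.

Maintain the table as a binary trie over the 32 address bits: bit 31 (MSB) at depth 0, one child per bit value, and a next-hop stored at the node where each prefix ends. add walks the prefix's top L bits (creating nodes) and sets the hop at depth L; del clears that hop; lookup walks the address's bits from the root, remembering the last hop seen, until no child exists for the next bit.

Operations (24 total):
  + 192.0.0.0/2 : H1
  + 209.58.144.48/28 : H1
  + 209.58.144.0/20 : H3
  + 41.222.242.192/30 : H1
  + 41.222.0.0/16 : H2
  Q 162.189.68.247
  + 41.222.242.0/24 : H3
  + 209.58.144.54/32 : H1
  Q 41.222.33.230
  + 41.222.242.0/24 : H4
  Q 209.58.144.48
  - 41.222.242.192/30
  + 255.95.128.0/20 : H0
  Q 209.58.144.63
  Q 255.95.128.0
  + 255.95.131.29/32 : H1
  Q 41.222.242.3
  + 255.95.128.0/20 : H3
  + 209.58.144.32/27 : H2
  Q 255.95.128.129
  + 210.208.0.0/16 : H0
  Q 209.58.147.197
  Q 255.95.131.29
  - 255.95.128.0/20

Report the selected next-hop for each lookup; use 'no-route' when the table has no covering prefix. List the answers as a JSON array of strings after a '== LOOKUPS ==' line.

Trace:
  + 192.0.0.0/2 (H1) depth=2
  + 209.58.144.48/28 (H1) depth=28
  + 209.58.144.0/20 (H3) depth=20
  + 41.222.242.192/30 (H1) depth=30
  + 41.222.0.0/16 (H2) depth=16
  Q 162.189.68.247: descend 1 ; hops seen [∅] ; pick no-route
  + 41.222.242.0/24 (H3) depth=24
  + 209.58.144.54/32 (H1) depth=32
  Q 41.222.33.230: descend 0010100111011110 ; hops seen [H2] ; pick H2
  + 41.222.242.0/24 (H4) depth=24
  Q 209.58.144.48: descend 11010001001110101001000000110 ; hops seen [H1,H3,H1] ; pick H1
  del 41.222.242.192/30 (clear depth 30)
  + 255.95.128.0/20 (H0) depth=20
  Q 209.58.144.63: descend 1101000100111010100100000011 ; hops seen [H1,H3,H1] ; pick H1
  Q 255.95.128.0: descend 11111111010111111000 ; hops seen [H1,H0] ; pick H0
  + 255.95.131.29/32 (H1) depth=32
  Q 41.222.242.3: descend 001010011101111011110010 ; hops seen [H2,H4] ; pick H4
  + 255.95.128.0/20 (H3) depth=20
  + 209.58.144.32/27 (H2) depth=27
  Q 255.95.128.129: descend 1111111101011111100000 ; hops seen [H1,H3] ; pick H3
  + 210.208.0.0/16 (H0) depth=16
  Q 209.58.147.197: descend 1101000100111010100100 ; hops seen [H1,H3] ; pick H3
  Q 255.95.131.29: descend 11111111010111111000001100011101 ; hops seen [H1,H3,H1] ; pick H1
  del 255.95.128.0/20 (clear depth 20)

== LOOKUPS ==
["no-route","H2","H1","H1","H0","H4","H3","H3","H1"]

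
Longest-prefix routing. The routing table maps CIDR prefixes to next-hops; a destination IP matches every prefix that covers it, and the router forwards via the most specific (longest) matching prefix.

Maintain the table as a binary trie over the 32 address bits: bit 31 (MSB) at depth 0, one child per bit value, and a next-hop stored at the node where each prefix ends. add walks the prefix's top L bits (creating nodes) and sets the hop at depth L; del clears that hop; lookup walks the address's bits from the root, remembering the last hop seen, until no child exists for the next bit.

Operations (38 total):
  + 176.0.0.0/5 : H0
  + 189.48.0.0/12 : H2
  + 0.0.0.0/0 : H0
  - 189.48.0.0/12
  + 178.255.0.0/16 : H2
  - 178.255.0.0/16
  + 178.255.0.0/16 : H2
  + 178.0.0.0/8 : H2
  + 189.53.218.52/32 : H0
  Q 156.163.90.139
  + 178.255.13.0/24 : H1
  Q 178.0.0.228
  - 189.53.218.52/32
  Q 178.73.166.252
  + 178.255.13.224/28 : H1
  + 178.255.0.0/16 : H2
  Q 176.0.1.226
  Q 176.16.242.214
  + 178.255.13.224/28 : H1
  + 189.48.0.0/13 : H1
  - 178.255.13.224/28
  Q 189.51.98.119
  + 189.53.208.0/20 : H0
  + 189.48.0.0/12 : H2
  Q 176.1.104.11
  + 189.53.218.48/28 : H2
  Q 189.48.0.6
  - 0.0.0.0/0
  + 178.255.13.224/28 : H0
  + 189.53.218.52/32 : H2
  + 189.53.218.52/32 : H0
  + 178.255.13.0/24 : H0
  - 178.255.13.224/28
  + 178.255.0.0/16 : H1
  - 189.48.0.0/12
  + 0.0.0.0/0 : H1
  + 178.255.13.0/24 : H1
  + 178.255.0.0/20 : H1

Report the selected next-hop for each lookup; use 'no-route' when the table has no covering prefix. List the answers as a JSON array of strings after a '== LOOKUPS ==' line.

Apply in order:
  add 176.0.0.0/5 -> H0 at depth 5
  add 189.48.0.0/12 -> H2 at depth 12
  add 0.0.0.0/0 -> H0 at depth 0
  del 189.48.0.0/12 (clear depth 12)
  add 178.255.0.0/16 -> H2 at depth 16
  del 178.255.0.0/16 (clear depth 16)
  add 178.255.0.0/16 -> H2 at depth 16
  add 178.0.0.0/8 -> H2 at depth 8
  add 189.53.218.52/32 -> H0 at depth 32
  ? 156.163.90.139  path d0:H0→d1:-→d2:-  best=H0
  add 178.255.13.0/24 -> H1 at depth 24
  ? 178.0.0.228  path d0:H0→d1:-→d2:-→d3:-→d4:-→d5:H0→d6:-→d7:-→d8:H2  best=H2
  del 189.53.218.52/32 (clear depth 32)
  ? 178.73.166.252  path d0:H0→d1:-→d2:-→d3:-→d4:-→d5:H0→d6:-→d7:-→d8:H2  best=H2
  add 178.255.13.224/28 -> H1 at depth 28
  add 178.255.0.0/16 -> H2 at depth 16
  ? 176.0.1.226  path d0:H0→d1:-→d2:-→d3:-→d4:-→d5:H0→d6:-  best=H0
  ? 176.16.242.214  path d0:H0→d1:-→d2:-→d3:-→d4:-→d5:H0→d6:-  best=H0
  add 178.255.13.224/28 -> H1 at depth 28
  add 189.48.0.0/13 -> H1 at depth 13
  del 178.255.13.224/28 (clear depth 28)
  ? 189.51.98.119  path d0:H0→d1:-→d2:-→d3:-→d4:-→d5:-→d6:-→d7:-→d8:-→d9:-→d10:-→d11:-→d12:-→d13:H1  best=H1
  add 189.53.208.0/20 -> H0 at depth 20
  add 189.48.0.0/12 -> H2 at depth 12
  ? 176.1.104.11  path d0:H0→d1:-→d2:-→d3:-→d4:-→d5:H0→d6:-  best=H0
  add 189.53.218.48/28 -> H2 at depth 28
  ? 189.48.0.6  path d0:H0→d1:-→d2:-→d3:-→d4:-→d5:-→d6:-→d7:-→d8:-→d9:-→d10:-→d11:-→d12:H2→d13:H1  best=H1
  del 0.0.0.0/0 (clear depth 0)
  add 178.255.13.224/28 -> H0 at depth 28
  add 189.53.218.52/32 -> H2 at depth 32
  add 189.53.218.52/32 -> H0 at depth 32
  add 178.255.13.0/24 -> H0 at depth 24
  del 178.255.13.224/28 (clear depth 28)
  add 178.255.0.0/16 -> H1 at depth 16
  del 189.48.0.0/12 (clear depth 12)
  add 0.0.0.0/0 -> H1 at depth 0
  add 178.255.13.0/24 -> H1 at depth 24
  add 178.255.0.0/20 -> H1 at depth 20

== LOOKUPS ==
["H0","H2","H2","H0","H0","H1","H0","H1"]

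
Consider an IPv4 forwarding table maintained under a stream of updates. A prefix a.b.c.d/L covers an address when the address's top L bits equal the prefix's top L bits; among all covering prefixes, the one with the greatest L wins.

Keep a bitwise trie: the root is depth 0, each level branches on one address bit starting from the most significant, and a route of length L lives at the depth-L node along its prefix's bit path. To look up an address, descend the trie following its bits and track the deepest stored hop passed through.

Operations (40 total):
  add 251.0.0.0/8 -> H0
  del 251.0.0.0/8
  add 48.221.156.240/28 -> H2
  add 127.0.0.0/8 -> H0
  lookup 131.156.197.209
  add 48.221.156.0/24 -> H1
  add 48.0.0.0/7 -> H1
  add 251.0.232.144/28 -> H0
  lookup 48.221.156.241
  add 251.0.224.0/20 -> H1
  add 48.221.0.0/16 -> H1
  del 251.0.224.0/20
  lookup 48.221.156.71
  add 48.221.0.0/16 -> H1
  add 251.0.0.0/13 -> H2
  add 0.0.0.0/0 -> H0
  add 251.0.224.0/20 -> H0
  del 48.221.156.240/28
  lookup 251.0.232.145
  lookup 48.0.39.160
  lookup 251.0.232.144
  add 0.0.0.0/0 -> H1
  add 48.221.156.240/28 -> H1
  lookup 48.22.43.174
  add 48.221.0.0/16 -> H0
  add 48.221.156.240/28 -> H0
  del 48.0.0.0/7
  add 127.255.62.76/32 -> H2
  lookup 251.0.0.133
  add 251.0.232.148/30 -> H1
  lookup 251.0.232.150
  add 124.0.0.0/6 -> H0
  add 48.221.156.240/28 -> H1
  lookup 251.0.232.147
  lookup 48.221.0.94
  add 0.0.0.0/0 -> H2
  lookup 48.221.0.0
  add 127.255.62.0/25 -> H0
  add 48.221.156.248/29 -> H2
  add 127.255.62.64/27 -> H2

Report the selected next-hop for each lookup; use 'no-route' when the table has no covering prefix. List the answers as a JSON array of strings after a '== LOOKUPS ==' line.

Process each operation:
  + 251.0.0.0/8 (H0) depth=8
  del 251.0.0.0/8 (clear depth 8)
  + 48.221.156.240/28 (H2) depth=28
  + 127.0.0.0/8 (H0) depth=8
  Q 131.156.197.209: descend 1 ; hops seen [∅] ; pick no-route
  + 48.221.156.0/24 (H1) depth=24
  + 48.0.0.0/7 (H1) depth=7
  + 251.0.232.144/28 (H0) depth=28
  Q 48.221.156.241: descend 0011000011011101100111001111 ; hops seen [H1,H1,H2] ; pick H2
  + 251.0.224.0/20 (H1) depth=20
  + 48.221.0.0/16 (H1) depth=16
  del 251.0.224.0/20 (clear depth 20)
  Q 48.221.156.71: descend 001100001101110110011100 ; hops seen [H1,H1,H1] ; pick H1
  + 48.221.0.0/16 (H1) depth=16
  + 251.0.0.0/13 (H2) depth=13
  + 0.0.0.0/0 (H0) depth=0
  + 251.0.224.0/20 (H0) depth=20
  del 48.221.156.240/28 (clear depth 28)
  Q 251.0.232.145: descend 1111101100000000111010001001 ; hops seen [H0,H2,H0,H0] ; pick H0
  Q 48.0.39.160: descend 00110000 ; hops seen [H0,H1] ; pick H1
  Q 251.0.232.144: descend 1111101100000000111010001001 ; hops seen [H0,H2,H0,H0] ; pick H0
  + 0.0.0.0/0 (H1) depth=0
  + 48.221.156.240/28 (H1) depth=28
  Q 48.22.43.174: descend 00110000 ; hops seen [H1,H1] ; pick H1
  + 48.221.0.0/16 (H0) depth=16
  + 48.221.156.240/28 (H0) depth=28
  del 48.0.0.0/7 (clear depth 7)
  + 127.255.62.76/32 (H2) depth=32
  Q 251.0.0.133: descend 1111101100000000 ; hops seen [H1,H2] ; pick H2
  + 251.0.232.148/30 (H1) depth=30
  Q 251.0.232.150: descend 111110110000000011101000100101 ; hops seen [H1,H2,H0,H0,H1] ; pick H1
  + 124.0.0.0/6 (H0) depth=6
  + 48.221.156.240/28 (H1) depth=28
  Q 251.0.232.147: descend 11111011000000001110100010010 ; hops seen [H1,H2,H0,H0] ; pick H0
  Q 48.221.0.94: descend 0011000011011101 ; hops seen [H1,H0] ; pick H0
  + 0.0.0.0/0 (H2) depth=0
  Q 48.221.0.0: descend 0011000011011101 ; hops seen [H2,H0] ; pick H0
  + 127.255.62.0/25 (H0) depth=25
  + 48.221.156.248/29 (H2) depth=29
  + 127.255.62.64/27 (H2) depth=27

== LOOKUPS ==
["no-route","H2","H1","H0","H1","H0","H1","H2","H1","H0","H0","H0"]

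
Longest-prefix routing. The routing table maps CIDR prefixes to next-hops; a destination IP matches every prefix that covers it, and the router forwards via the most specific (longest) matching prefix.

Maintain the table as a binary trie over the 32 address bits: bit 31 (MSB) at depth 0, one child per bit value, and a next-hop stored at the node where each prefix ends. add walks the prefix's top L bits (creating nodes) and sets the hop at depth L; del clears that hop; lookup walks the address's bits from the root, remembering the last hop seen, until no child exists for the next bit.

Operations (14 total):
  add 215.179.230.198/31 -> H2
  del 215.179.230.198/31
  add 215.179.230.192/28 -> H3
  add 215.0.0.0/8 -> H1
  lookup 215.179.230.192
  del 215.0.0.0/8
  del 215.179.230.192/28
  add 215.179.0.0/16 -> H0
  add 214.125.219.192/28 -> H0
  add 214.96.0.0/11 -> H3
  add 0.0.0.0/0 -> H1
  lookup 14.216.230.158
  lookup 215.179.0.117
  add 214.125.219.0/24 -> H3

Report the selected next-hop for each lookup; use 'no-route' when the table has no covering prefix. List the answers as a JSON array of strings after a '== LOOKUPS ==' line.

Trace:
  + 215.179.230.198/31 (H2) depth=31
  - 215.179.230.198/31 clear@31
  + 215.179.230.192/28 (H3) depth=28
  + 215.0.0.0/8 (H1) depth=8
  ? 215.179.230.192  path d0:-→d1:-→d2:-→d3:-→d4:-→d5:-→d6:-→d7:-→d8:H1→d9:-→d10:-→d11:-→d12:-→d13:-→d14:-→d15:-→d16:-→d17:-→d18:-→d19:-→d20:-→d21:-→d22:-→d23:-→d24:-→d25:-→d26:-→d27:-→d28:H3→d29:-  best=H3
  - 215.0.0.0/8 clear@8
  - 215.179.230.192/28 clear@28
  + 215.179.0.0/16 (H0) depth=16
  + 214.125.219.192/28 (H0) depth=28
  + 214.96.0.0/11 (H3) depth=11
  + 0.0.0.0/0 (H1) depth=0
  ? 14.216.230.158  path d0:H1  best=H1
  ? 215.179.0.117  path d0:H1→d1:-→d2:-→d3:-→d4:-→d5:-→d6:-→d7:-→d8:-→d9:-→d10:-→d11:-→d12:-→d13:-→d14:-→d15:-→d16:H0  best=H0
  + 214.125.219.0/24 (H3) depth=24

== LOOKUPS ==
["H3","H1","H0"]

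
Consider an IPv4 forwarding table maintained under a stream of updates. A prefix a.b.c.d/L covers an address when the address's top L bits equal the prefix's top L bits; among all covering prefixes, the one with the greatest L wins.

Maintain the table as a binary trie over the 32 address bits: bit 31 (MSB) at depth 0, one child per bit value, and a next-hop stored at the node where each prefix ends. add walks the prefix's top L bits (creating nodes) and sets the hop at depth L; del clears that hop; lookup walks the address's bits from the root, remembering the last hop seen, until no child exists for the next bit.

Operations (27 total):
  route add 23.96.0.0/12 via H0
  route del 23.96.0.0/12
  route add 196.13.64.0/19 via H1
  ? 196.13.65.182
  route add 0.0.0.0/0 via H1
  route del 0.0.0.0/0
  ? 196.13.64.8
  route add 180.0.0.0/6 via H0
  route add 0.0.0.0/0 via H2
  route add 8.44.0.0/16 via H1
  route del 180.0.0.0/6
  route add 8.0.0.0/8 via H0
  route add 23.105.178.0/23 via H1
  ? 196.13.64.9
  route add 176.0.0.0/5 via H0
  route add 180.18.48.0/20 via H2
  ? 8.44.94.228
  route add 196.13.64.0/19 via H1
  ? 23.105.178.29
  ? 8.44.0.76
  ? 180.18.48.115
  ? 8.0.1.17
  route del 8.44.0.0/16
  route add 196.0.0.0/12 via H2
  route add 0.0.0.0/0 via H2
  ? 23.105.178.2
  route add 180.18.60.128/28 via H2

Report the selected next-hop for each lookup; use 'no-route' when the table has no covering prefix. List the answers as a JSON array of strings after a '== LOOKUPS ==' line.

Apply in order:
  + 23.96.0.0/12 (H0) depth=12
  del 23.96.0.0/12 (clear depth 12)
  + 196.13.64.0/19 (H1) depth=19
  lookup 196.13.65.182: bits 1100010000001101010 walk d0:-→d1:-→d2:-→d3:-→d4:-→d5:-→d6:-→d7:-→d8:-→d9:-→d10:-→d11:-→d12:-→d13:-→d14:-→d15:-→d16:-→d17:-→d18:-→d19:H1 -> H1
  + 0.0.0.0/0 (H1) depth=0
  del 0.0.0.0/0 (clear depth 0)
  lookup 196.13.64.8: bits 1100010000001101010 walk d0:-→d1:-→d2:-→d3:-→d4:-→d5:-→d6:-→d7:-→d8:-→d9:-→d10:-→d11:-→d12:-→d13:-→d14:-→d15:-→d16:-→d17:-→d18:-→d19:H1 -> H1
  + 180.0.0.0/6 (H0) depth=6
  + 0.0.0.0/0 (H2) depth=0
  + 8.44.0.0/16 (H1) depth=16
  del 180.0.0.0/6 (clear depth 6)
  + 8.0.0.0/8 (H0) depth=8
  + 23.105.178.0/23 (H1) depth=23
  lookup 196.13.64.9: bits 1100010000001101010 walk d0:H2→d1:-→d2:-→d3:-→d4:-→d5:-→d6:-→d7:-→d8:-→d9:-→d10:-→d11:-→d12:-→d13:-→d14:-→d15:-→d16:-→d17:-→d18:-→d19:H1 -> H1
  + 176.0.0.0/5 (H0) depth=5
  + 180.18.48.0/20 (H2) depth=20
  lookup 8.44.94.228: bits 0000100000101100 walk d0:H2→d1:-→d2:-→d3:-→d4:-→d5:-→d6:-→d7:-→d8:H0→d9:-→d10:-→d11:-→d12:-→d13:-→d14:-→d15:-→d16:H1 -> H1
  + 196.13.64.0/19 (H1) depth=19
  lookup 23.105.178.29: bits 00010111011010011011001 walk d0:H2→d1:-→d2:-→d3:-→d4:-→d5:-→d6:-→d7:-→d8:-→d9:-→d10:-→d11:-→d12:-→d13:-→d14:-→d15:-→d16:-→d17:-→d18:-→d19:-→d20:-→d21:-→d22:-→d23:H1 -> H1
  lookup 8.44.0.76: bits 0000100000101100 walk d0:H2→d1:-→d2:-→d3:-→d4:-→d5:-→d6:-→d7:-→d8:H0→d9:-→d10:-→d11:-→d12:-→d13:-→d14:-→d15:-→d16:H1 -> H1
  lookup 180.18.48.115: bits 10110100000100100011 walk d0:H2→d1:-→d2:-→d3:-→d4:-→d5:H0→d6:-→d7:-→d8:-→d9:-→d10:-→d11:-→d12:-→d13:-→d14:-→d15:-→d16:-→d17:-→d18:-→d19:-→d20:H2 -> H2
  lookup 8.0.1.17: bits 0000100000 walk d0:H2→d1:-→d2:-→d3:-→d4:-→d5:-→d6:-→d7:-→d8:H0→d9:-→d10:- -> H0
  del 8.44.0.0/16 (clear depth 16)
  + 196.0.0.0/12 (H2) depth=12
  + 0.0.0.0/0 (H2) depth=0
  lookup 23.105.178.2: bits 00010111011010011011001 walk d0:H2→d1:-→d2:-→d3:-→d4:-→d5:-→d6:-→d7:-→d8:-→d9:-→d10:-→d11:-→d12:-→d13:-→d14:-→d15:-→d16:-→d17:-→d18:-→d19:-→d20:-→d21:-→d22:-→d23:H1 -> H1
  + 180.18.60.128/28 (H2) depth=28

== LOOKUPS ==
["H1","H1","H1","H1","H1","H1","H2","H0","H1"]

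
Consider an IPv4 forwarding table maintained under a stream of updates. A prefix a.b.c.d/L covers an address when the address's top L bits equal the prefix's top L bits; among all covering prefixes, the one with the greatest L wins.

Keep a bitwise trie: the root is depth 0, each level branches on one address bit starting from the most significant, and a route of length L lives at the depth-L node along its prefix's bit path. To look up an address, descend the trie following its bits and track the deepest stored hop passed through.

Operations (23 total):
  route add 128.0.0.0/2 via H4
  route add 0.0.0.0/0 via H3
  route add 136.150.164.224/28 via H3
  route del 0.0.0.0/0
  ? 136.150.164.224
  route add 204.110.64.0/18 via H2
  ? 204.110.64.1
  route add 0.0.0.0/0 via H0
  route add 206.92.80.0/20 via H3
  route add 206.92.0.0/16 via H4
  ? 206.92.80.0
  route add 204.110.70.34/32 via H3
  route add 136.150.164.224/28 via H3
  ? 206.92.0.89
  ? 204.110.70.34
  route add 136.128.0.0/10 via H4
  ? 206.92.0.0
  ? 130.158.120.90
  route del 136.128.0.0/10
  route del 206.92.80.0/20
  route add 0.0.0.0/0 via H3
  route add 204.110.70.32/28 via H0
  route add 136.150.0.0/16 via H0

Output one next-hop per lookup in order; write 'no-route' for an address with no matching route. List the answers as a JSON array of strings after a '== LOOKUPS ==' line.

Apply in order:
  add 128.0.0.0/2 -> H4 at depth 2
  add 0.0.0.0/0 -> H3 at depth 0
  add 136.150.164.224/28 -> H3 at depth 28
  del 0.0.0.0/0 (clear depth 0)
  ? 136.150.164.224  path d0:-→d1:-→d2:H4→d3:-→d4:-→d5:-→d6:-→d7:-→d8:-→d9:-→d10:-→d11:-→d12:-→d13:-→d14:-→d15:-→d16:-→d17:-→d18:-→d19:-→d20:-→d21:-→d22:-→d23:-→d24:-→d25:-→d26:-→d27:-→d28:H3  best=H3
  add 204.110.64.0/18 -> H2 at depth 18
  ? 204.110.64.1  path d0:-→d1:-→d2:-→d3:-→d4:-→d5:-→d6:-→d7:-→d8:-→d9:-→d10:-→d11:-→d12:-→d13:-→d14:-→d15:-→d16:-→d17:-→d18:H2  best=H2
  add 0.0.0.0/0 -> H0 at depth 0
  add 206.92.80.0/20 -> H3 at depth 20
  add 206.92.0.0/16 -> H4 at depth 16
  ? 206.92.80.0  path d0:H0→d1:-→d2:-→d3:-→d4:-→d5:-→d6:-→d7:-→d8:-→d9:-→d10:-→d11:-→d12:-→d13:-→d14:-→d15:-→d16:H4→d17:-→d18:-→d19:-→d20:H3  best=H3
  add 204.110.70.34/32 -> H3 at depth 32
  add 136.150.164.224/28 -> H3 at depth 28
  ? 206.92.0.89  path d0:H0→d1:-→d2:-→d3:-→d4:-→d5:-→d6:-→d7:-→d8:-→d9:-→d10:-→d11:-→d12:-→d13:-→d14:-→d15:-→d16:H4→d17:-  best=H4
  ? 204.110.70.34  path d0:H0→d1:-→d2:-→d3:-→d4:-→d5:-→d6:-→d7:-→d8:-→d9:-→d10:-→d11:-→d12:-→d13:-→d14:-→d15:-→d16:-→d17:-→d18:H2→d19:-→d20:-→d21:-→d22:-→d23:-→d24:-→d25:-→d26:-→d27:-→d28:-→d29:-→d30:-→d31:-→d32:H3  best=H3
  add 136.128.0.0/10 -> H4 at depth 10
  ? 206.92.0.0  path d0:H0→d1:-→d2:-→d3:-→d4:-→d5:-→d6:-→d7:-→d8:-→d9:-→d10:-→d11:-→d12:-→d13:-→d14:-→d15:-→d16:H4→d17:-  best=H4
  ? 130.158.120.90  path d0:H0→d1:-→d2:H4→d3:-→d4:-  best=H4
  del 136.128.0.0/10 (clear depth 10)
  del 206.92.80.0/20 (clear depth 20)
  add 0.0.0.0/0 -> H3 at depth 0
  add 204.110.70.32/28 -> H0 at depth 28
  add 136.150.0.0/16 -> H0 at depth 16

== LOOKUPS ==
["H3","H2","H3","H4","H3","H4","H4"]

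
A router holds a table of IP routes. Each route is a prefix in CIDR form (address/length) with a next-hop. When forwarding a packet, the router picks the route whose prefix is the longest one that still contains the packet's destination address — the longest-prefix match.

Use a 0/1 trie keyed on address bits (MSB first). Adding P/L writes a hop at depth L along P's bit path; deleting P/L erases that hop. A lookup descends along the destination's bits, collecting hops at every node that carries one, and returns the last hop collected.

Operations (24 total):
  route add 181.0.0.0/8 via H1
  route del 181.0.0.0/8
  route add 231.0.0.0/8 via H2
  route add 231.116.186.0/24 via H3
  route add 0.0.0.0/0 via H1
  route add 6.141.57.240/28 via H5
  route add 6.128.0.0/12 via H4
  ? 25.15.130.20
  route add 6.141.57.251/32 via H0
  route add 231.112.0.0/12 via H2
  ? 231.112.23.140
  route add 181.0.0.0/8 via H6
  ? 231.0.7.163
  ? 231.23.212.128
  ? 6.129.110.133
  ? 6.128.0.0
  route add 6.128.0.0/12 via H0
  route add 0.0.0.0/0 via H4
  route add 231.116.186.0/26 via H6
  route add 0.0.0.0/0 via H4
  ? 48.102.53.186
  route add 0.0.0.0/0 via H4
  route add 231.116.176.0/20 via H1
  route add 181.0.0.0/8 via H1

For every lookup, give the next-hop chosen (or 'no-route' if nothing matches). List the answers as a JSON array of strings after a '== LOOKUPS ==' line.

Apply in order:
  + 181.0.0.0/8 (H1) depth=8
  - 181.0.0.0/8 clear@8
  + 231.0.0.0/8 (H2) depth=8
  + 231.116.186.0/24 (H3) depth=24
  + 0.0.0.0/0 (H1) depth=0
  + 6.141.57.240/28 (H5) depth=28
  + 6.128.0.0/12 (H4) depth=12
  ? 25.15.130.20  path d0:H1→d1:-→d2:-→d3:-  best=H1
  + 6.141.57.251/32 (H0) depth=32
  + 231.112.0.0/12 (H2) depth=12
  ? 231.112.23.140  path d0:H1→d1:-→d2:-→d3:-→d4:-→d5:-→d6:-→d7:-→d8:H2→d9:-→d10:-→d11:-→d12:H2→d13:-  best=H2
  + 181.0.0.0/8 (H6) depth=8
  ? 231.0.7.163  path d0:H1→d1:-→d2:-→d3:-→d4:-→d5:-→d6:-→d7:-→d8:H2→d9:-  best=H2
  ? 231.23.212.128  path d0:H1→d1:-→d2:-→d3:-→d4:-→d5:-→d6:-→d7:-→d8:H2→d9:-  best=H2
  ? 6.129.110.133  path d0:H1→d1:-→d2:-→d3:-→d4:-→d5:-→d6:-→d7:-→d8:-→d9:-→d10:-→d11:-→d12:H4  best=H4
  ? 6.128.0.0  path d0:H1→d1:-→d2:-→d3:-→d4:-→d5:-→d6:-→d7:-→d8:-→d9:-→d10:-→d11:-→d12:H4  best=H4
  + 6.128.0.0/12 (H0) depth=12
  + 0.0.0.0/0 (H4) depth=0
  + 231.116.186.0/26 (H6) depth=26
  + 0.0.0.0/0 (H4) depth=0
  ? 48.102.53.186  path d0:H4→d1:-→d2:-  best=H4
  + 0.0.0.0/0 (H4) depth=0
  + 231.116.176.0/20 (H1) depth=20
  + 181.0.0.0/8 (H1) depth=8

== LOOKUPS ==
["H1","H2","H2","H2","H4","H4","H4"]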